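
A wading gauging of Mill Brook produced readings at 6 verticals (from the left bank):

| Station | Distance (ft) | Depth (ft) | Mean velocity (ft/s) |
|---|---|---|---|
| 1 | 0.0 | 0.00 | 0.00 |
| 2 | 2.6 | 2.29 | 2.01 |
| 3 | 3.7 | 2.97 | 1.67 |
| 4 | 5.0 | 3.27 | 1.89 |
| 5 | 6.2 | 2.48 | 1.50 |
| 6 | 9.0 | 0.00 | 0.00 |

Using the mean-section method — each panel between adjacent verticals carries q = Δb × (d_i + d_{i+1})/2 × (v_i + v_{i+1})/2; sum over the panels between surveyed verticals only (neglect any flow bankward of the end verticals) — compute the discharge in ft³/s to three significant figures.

Panel 1-2: Δb = 2.6 ft, d̄ = (0.00+2.29)/2 = 1.145, v̄ = (0.00+2.01)/2 = 1.005 → q = 2.6×1.145×1.005 = 2.992 ft³/s
Panel 2-3: Δb = 1.1 ft, d̄ = (2.29+2.97)/2 = 2.63, v̄ = (2.01+1.67)/2 = 1.84 → q = 1.1×2.63×1.84 = 5.323 ft³/s
Panel 3-4: Δb = 1.3 ft, d̄ = (2.97+3.27)/2 = 3.12, v̄ = (1.67+1.89)/2 = 1.78 → q = 1.3×3.12×1.78 = 7.220 ft³/s
Panel 4-5: Δb = 1.2 ft, d̄ = (3.27+2.48)/2 = 2.875, v̄ = (1.89+1.50)/2 = 1.695 → q = 1.2×2.875×1.695 = 5.848 ft³/s
Panel 5-6: Δb = 2.8 ft, d̄ = (2.48+0.00)/2 = 1.24, v̄ = (1.50+0.00)/2 = 0.75 → q = 2.8×1.24×0.75 = 2.604 ft³/s
Q = Σ q = 23.99 ft³/s

24.0 ft³/s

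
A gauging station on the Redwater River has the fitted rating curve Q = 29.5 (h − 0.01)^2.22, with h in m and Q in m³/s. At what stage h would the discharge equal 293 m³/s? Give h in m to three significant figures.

h − h₀ = (Q/C)^(1/b) = (293/29.5)^(1/2.22) = 2.813 m
h = 0.01 + 2.813 = 2.823 m

2.82 m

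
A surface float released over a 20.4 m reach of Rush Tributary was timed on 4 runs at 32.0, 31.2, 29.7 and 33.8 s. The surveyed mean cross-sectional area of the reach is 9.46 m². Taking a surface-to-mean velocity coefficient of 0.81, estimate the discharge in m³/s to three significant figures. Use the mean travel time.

t̄ = (32.0 + 31.2 + 29.7 + 33.8) / 4 = 31.675 s
v_surface = L / t̄ = 20.4 / 31.675 = 0.6440 m/s
v_mean = 0.81 × 0.6440 = 0.5217 m/s
Q = A × v_mean = 9.46 × 0.5217 = 4.935 m³/s

4.94 m³/s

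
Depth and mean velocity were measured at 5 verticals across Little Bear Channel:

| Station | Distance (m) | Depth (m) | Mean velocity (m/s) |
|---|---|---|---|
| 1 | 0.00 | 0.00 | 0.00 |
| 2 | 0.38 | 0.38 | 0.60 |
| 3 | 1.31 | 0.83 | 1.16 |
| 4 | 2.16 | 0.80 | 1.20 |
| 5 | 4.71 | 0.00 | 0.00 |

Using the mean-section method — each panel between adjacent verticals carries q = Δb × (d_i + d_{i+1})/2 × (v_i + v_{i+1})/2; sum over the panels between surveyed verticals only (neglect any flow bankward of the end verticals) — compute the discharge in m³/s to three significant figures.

Panel 1-2: Δb = 0.38 m, d̄ = (0.00+0.38)/2 = 0.19, v̄ = (0.00+0.60)/2 = 0.3 → q = 0.38×0.19×0.3 = 0.02166 m³/s
Panel 2-3: Δb = 0.93 m, d̄ = (0.38+0.83)/2 = 0.605, v̄ = (0.60+1.16)/2 = 0.88 → q = 0.93×0.605×0.88 = 0.4951 m³/s
Panel 3-4: Δb = 0.85 m, d̄ = (0.83+0.80)/2 = 0.815, v̄ = (1.16+1.20)/2 = 1.18 → q = 0.85×0.815×1.18 = 0.8174 m³/s
Panel 4-5: Δb = 2.55 m, d̄ = (0.80+0.00)/2 = 0.4, v̄ = (1.20+0.00)/2 = 0.6 → q = 2.55×0.4×0.6 = 0.6120 m³/s
Q = Σ q = 1.946 m³/s

1.95 m³/s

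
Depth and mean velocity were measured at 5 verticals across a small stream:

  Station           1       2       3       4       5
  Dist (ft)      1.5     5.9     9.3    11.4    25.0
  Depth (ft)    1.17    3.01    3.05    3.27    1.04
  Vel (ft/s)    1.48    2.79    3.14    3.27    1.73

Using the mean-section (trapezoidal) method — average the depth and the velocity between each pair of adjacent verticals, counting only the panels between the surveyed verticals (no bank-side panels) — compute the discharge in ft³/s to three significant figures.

145 ft³/s

Panel 1-2: Δb = 4.4 ft, d̄ = (1.17+3.01)/2 = 2.09, v̄ = (1.48+2.79)/2 = 2.135 → q = 4.4×2.09×2.135 = 19.63 ft³/s
Panel 2-3: Δb = 3.4 ft, d̄ = (3.01+3.05)/2 = 3.03, v̄ = (2.79+3.14)/2 = 2.965 → q = 3.4×3.03×2.965 = 30.55 ft³/s
Panel 3-4: Δb = 2.1 ft, d̄ = (3.05+3.27)/2 = 3.16, v̄ = (3.14+3.27)/2 = 3.205 → q = 2.1×3.16×3.205 = 21.27 ft³/s
Panel 4-5: Δb = 13.6 ft, d̄ = (3.27+1.04)/2 = 2.155, v̄ = (3.27+1.73)/2 = 2.5 → q = 13.6×2.155×2.5 = 73.27 ft³/s
Q = Σ q = 144.7 ft³/s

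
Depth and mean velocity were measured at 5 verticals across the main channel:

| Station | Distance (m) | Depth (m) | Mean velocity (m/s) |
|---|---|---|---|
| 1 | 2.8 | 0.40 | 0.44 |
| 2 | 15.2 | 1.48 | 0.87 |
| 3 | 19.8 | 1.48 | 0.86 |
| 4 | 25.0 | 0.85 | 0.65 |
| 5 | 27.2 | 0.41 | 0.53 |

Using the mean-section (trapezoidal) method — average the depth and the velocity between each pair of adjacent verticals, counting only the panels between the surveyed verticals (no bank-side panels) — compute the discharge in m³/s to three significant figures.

18.9 m³/s

Panel 1-2: Δb = 12.4 m, d̄ = (0.40+1.48)/2 = 0.94, v̄ = (0.44+0.87)/2 = 0.655 → q = 12.4×0.94×0.655 = 7.635 m³/s
Panel 2-3: Δb = 4.6 m, d̄ = (1.48+1.48)/2 = 1.48, v̄ = (0.87+0.86)/2 = 0.865 → q = 4.6×1.48×0.865 = 5.889 m³/s
Panel 3-4: Δb = 5.2 m, d̄ = (1.48+0.85)/2 = 1.165, v̄ = (0.86+0.65)/2 = 0.755 → q = 5.2×1.165×0.755 = 4.574 m³/s
Panel 4-5: Δb = 2.2 m, d̄ = (0.85+0.41)/2 = 0.63, v̄ = (0.65+0.53)/2 = 0.59 → q = 2.2×0.63×0.59 = 0.8177 m³/s
Q = Σ q = 18.92 m³/s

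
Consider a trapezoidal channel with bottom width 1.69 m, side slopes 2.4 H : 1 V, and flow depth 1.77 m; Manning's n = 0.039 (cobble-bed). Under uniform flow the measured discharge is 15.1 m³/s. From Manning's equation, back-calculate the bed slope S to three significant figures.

A = (b + z·y)·y = (1.69 + 2.4×1.77)×1.77 = 10.51 m²
P = b + 2y√(1+z²) = 1.69 + 2×1.77×√(1+2.4²) = 10.89 m
R = A/P = 10.51/10.89 = 0.9648 m
S = (Q·n / (1·A·R^(2/3)))² = (15.1×0.039 / (1×10.51×0.9764))² = 0.003293

0.00329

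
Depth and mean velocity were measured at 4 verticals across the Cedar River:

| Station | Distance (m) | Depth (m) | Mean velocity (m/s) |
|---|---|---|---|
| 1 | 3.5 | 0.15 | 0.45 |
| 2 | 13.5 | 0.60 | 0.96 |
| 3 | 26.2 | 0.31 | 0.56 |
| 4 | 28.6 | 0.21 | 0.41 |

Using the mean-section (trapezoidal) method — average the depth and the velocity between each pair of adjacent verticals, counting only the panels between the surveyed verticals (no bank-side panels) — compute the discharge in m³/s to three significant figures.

7.34 m³/s

Panel 1-2: Δb = 10 m, d̄ = (0.15+0.60)/2 = 0.375, v̄ = (0.45+0.96)/2 = 0.705 → q = 10×0.375×0.705 = 2.644 m³/s
Panel 2-3: Δb = 12.7 m, d̄ = (0.60+0.31)/2 = 0.455, v̄ = (0.96+0.56)/2 = 0.76 → q = 12.7×0.455×0.76 = 4.392 m³/s
Panel 3-4: Δb = 2.4 m, d̄ = (0.31+0.21)/2 = 0.26, v̄ = (0.56+0.41)/2 = 0.485 → q = 2.4×0.26×0.485 = 0.3026 m³/s
Q = Σ q = 7.338 m³/s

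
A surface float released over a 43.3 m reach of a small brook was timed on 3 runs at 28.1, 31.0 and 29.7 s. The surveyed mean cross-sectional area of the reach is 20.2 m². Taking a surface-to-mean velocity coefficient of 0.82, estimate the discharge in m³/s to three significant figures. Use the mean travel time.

24.2 m³/s

t̄ = (28.1 + 31.0 + 29.7) / 3 = 29.6 s
v_surface = L / t̄ = 43.3 / 29.6 = 1.463 m/s
v_mean = 0.82 × 1.463 = 1.200 m/s
Q = A × v_mean = 20.2 × 1.200 = 24.23 m³/s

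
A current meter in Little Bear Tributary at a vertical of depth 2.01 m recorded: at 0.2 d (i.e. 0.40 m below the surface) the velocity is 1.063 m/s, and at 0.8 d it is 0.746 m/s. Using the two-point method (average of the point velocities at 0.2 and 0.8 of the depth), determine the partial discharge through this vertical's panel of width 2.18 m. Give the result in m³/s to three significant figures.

v̄ = (1.063 + 0.746) / 2 = 0.9045 m/s
q = v̄ × d × w = 0.9045 × 2.01 × 2.18 = 3.963 m³/s

3.96 m³/s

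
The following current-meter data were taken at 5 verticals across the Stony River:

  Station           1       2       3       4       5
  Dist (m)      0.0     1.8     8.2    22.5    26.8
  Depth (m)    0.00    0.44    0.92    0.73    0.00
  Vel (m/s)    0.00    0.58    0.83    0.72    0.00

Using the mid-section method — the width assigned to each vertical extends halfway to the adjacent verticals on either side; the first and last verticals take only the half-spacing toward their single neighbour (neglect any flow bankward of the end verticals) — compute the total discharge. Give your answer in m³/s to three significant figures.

w_2 = (8.2 − 0.0)/2 = 4.1 m; q_2 = 0.58 × 0.44 × 4.1 = 1.046 m³/s
w_3 = (22.5 − 1.8)/2 = 10.35 m; q_3 = 0.83 × 0.92 × 10.35 = 7.903 m³/s
w_4 = (26.8 − 8.2)/2 = 9.3 m; q_4 = 0.72 × 0.73 × 9.3 = 4.888 m³/s
Stations 1, 5 contribute zero (depth or velocity is 0).
Q = Σ qᵢ = 13.84 m³/s

13.8 m³/s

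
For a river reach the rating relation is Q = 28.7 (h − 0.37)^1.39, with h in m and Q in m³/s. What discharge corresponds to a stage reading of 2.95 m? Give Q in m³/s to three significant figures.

Q = 28.7 × (2.95 − 0.37)^1.39 = 28.7 × 2.58^1.39 = 107.2 m³/s

107 m³/s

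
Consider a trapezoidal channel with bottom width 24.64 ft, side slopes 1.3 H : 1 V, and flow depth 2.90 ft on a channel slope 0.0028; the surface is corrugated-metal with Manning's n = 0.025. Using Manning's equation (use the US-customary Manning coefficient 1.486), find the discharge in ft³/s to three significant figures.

466 ft³/s

A = (b + z·y)·y = (24.64 + 1.3×2.90)×2.90 = 82.39 ft²
P = b + 2y√(1+z²) = 24.64 + 2×2.90×√(1+1.3²) = 34.15 ft
R = A/P = 82.39/34.15 = 2.412 ft
Q = (1.486/n)·A·R^(2/3)·S^(1/2) = (1.486/0.025) × 82.39 × 2.412^(2/3) × 0.0028^(1/2) = 466.1 ft³/s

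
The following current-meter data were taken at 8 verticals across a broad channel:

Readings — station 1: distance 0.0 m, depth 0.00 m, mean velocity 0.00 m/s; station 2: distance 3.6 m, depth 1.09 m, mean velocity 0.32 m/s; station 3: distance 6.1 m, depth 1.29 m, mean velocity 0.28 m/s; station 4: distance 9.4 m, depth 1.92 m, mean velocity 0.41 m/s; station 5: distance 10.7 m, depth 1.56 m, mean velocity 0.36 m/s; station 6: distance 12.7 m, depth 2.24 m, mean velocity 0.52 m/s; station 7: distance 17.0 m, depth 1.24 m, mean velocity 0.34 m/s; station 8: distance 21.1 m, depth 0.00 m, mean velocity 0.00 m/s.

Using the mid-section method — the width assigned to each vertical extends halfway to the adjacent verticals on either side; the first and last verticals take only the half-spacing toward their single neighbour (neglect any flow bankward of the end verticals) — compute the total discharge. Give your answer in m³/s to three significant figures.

w_2 = (6.1 − 0.0)/2 = 3.05 m; q_2 = 0.32 × 1.09 × 3.05 = 1.064 m³/s
w_3 = (9.4 − 3.6)/2 = 2.9 m; q_3 = 0.28 × 1.29 × 2.9 = 1.047 m³/s
w_4 = (10.7 − 6.1)/2 = 2.3 m; q_4 = 0.41 × 1.92 × 2.3 = 1.811 m³/s
w_5 = (12.7 − 9.4)/2 = 1.65 m; q_5 = 0.36 × 1.56 × 1.65 = 0.9266 m³/s
w_6 = (17.0 − 10.7)/2 = 3.15 m; q_6 = 0.52 × 2.24 × 3.15 = 3.669 m³/s
w_7 = (21.1 − 12.7)/2 = 4.2 m; q_7 = 0.34 × 1.24 × 4.2 = 1.771 m³/s
Stations 1, 8 contribute zero (depth or velocity is 0).
Q = Σ qᵢ = 10.29 m³/s

10.3 m³/s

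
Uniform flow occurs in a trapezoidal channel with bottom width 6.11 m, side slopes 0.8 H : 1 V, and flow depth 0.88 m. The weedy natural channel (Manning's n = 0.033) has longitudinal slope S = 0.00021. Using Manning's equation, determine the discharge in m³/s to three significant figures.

A = (b + z·y)·y = (6.11 + 0.8×0.88)×0.88 = 5.996 m²
P = b + 2y√(1+z²) = 6.11 + 2×0.88×√(1+0.8²) = 8.364 m
R = A/P = 5.996/8.364 = 0.7169 m
Q = (1/n)·A·R^(2/3)·S^(1/2) = (1/0.033) × 5.996 × 0.7169^(2/3) × 0.00021^(1/2) = 2.109 m³/s

2.11 m³/s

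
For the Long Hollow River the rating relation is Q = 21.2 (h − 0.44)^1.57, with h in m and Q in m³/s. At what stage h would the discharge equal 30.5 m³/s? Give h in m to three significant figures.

h − h₀ = (Q/C)^(1/b) = (30.5/21.2)^(1/1.57) = 1.261 m
h = 0.44 + 1.261 = 1.701 m

1.70 m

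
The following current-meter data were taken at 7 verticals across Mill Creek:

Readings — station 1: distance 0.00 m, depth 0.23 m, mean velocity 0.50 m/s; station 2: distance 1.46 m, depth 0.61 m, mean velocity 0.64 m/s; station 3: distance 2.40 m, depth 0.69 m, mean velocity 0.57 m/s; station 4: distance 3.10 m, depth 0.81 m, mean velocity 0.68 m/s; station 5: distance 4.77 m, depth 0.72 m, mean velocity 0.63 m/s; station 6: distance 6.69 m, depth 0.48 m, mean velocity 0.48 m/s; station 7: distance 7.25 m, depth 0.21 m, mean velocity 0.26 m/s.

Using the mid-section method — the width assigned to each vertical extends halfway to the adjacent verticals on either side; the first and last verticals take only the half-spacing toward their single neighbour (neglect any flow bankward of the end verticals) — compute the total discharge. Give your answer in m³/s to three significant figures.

2.64 m³/s

w_1 = (1.46 − 0.00)/2 = 0.73 m; q_1 = 0.50 × 0.23 × 0.73 = 0.08395 m³/s
w_2 = (2.40 − 0.00)/2 = 1.2 m; q_2 = 0.64 × 0.61 × 1.2 = 0.4685 m³/s
w_3 = (3.10 − 1.46)/2 = 0.82 m; q_3 = 0.57 × 0.69 × 0.82 = 0.3225 m³/s
w_4 = (4.77 − 2.40)/2 = 1.185 m; q_4 = 0.68 × 0.81 × 1.185 = 0.6527 m³/s
w_5 = (6.69 − 3.10)/2 = 1.795 m; q_5 = 0.63 × 0.72 × 1.795 = 0.8142 m³/s
w_6 = (7.25 − 4.77)/2 = 1.24 m; q_6 = 0.48 × 0.48 × 1.24 = 0.2857 m³/s
w_7 = (7.25 − 6.69)/2 = 0.28 m; q_7 = 0.26 × 0.21 × 0.28 = 0.01529 m³/s
Q = Σ qᵢ = 2.643 m³/s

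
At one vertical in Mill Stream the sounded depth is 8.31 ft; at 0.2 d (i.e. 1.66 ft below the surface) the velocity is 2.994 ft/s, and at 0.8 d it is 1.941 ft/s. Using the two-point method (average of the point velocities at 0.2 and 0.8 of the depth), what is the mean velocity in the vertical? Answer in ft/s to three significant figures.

2.47 ft/s

v̄ = (2.994 + 1.941) / 2 = 2.468 ft/s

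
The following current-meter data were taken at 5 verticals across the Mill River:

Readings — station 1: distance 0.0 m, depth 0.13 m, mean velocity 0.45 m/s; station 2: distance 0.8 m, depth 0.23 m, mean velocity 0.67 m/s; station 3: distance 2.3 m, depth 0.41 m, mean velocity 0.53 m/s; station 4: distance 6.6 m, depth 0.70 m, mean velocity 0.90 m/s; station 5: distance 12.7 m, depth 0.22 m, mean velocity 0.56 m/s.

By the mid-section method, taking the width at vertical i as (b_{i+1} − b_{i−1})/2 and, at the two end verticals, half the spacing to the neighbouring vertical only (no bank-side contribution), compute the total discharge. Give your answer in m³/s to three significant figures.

4.48 m³/s

w_1 = (0.8 − 0.0)/2 = 0.4 m; q_1 = 0.45 × 0.13 × 0.4 = 0.02340 m³/s
w_2 = (2.3 − 0.0)/2 = 1.15 m; q_2 = 0.67 × 0.23 × 1.15 = 0.1772 m³/s
w_3 = (6.6 − 0.8)/2 = 2.9 m; q_3 = 0.53 × 0.41 × 2.9 = 0.6302 m³/s
w_4 = (12.7 − 2.3)/2 = 5.2 m; q_4 = 0.90 × 0.70 × 5.2 = 3.276 m³/s
w_5 = (12.7 − 6.6)/2 = 3.05 m; q_5 = 0.56 × 0.22 × 3.05 = 0.3758 m³/s
Q = Σ qᵢ = 4.483 m³/s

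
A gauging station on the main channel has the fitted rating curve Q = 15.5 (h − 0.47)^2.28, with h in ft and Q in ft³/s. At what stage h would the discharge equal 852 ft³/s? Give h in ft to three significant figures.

h − h₀ = (Q/C)^(1/b) = (852/15.5)^(1/2.28) = 5.797 ft
h = 0.47 + 5.797 = 6.267 ft

6.27 ft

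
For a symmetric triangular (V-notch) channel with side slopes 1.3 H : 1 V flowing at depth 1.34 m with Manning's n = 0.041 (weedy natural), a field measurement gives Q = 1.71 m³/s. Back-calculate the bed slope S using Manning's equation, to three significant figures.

0.00210

A = z·y² = 1.3×1.34² = 2.334 m²
P = 2y√(1+z²) = 2×1.34×√(1+1.3²) = 4.396 m
R = A/P = 2.334/4.396 = 0.5311 m
S = (Q·n / (1·A·R^(2/3)))² = (1.71×0.041 / (1×2.334×0.6558))² = 0.002098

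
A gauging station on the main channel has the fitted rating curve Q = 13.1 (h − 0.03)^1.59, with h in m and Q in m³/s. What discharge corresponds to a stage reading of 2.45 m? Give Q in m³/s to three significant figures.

Q = 13.1 × (2.45 − 0.03)^1.59 = 13.1 × 2.42^1.59 = 53.40 m³/s

53.4 m³/s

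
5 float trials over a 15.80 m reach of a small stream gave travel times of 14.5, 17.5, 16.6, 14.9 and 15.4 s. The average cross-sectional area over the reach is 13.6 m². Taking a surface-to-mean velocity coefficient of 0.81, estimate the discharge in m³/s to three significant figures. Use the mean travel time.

t̄ = (14.5 + 17.5 + 16.6 + 14.9 + 15.4) / 5 = 15.78 s
v_surface = L / t̄ = 15.80 / 15.78 = 1.001 m/s
v_mean = 0.81 × 1.001 = 0.8110 m/s
Q = A × v_mean = 13.6 × 0.8110 = 11.03 m³/s

11.0 m³/s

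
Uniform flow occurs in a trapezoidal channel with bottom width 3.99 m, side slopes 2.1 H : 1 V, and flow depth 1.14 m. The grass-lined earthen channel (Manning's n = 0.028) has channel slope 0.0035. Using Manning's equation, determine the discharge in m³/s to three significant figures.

13.1 m³/s

A = (b + z·y)·y = (3.99 + 2.1×1.14)×1.14 = 7.278 m²
P = b + 2y√(1+z²) = 3.99 + 2×1.14×√(1+2.1²) = 9.293 m
R = A/P = 7.278/9.293 = 0.7831 m
Q = (1/n)·A·R^(2/3)·S^(1/2) = (1/0.028) × 7.278 × 0.7831^(2/3) × 0.0035^(1/2) = 13.06 m³/s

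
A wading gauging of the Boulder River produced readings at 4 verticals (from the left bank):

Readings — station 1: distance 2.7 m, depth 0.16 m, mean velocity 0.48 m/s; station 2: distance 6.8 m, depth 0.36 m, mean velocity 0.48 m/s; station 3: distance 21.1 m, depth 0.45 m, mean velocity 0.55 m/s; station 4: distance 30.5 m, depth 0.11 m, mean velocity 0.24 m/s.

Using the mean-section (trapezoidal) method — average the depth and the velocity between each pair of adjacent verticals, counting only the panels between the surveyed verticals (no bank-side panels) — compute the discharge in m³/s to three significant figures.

4.53 m³/s

Panel 1-2: Δb = 4.1 m, d̄ = (0.16+0.36)/2 = 0.26, v̄ = (0.48+0.48)/2 = 0.48 → q = 4.1×0.26×0.48 = 0.5117 m³/s
Panel 2-3: Δb = 14.3 m, d̄ = (0.36+0.45)/2 = 0.405, v̄ = (0.48+0.55)/2 = 0.515 → q = 14.3×0.405×0.515 = 2.983 m³/s
Panel 3-4: Δb = 9.4 m, d̄ = (0.45+0.11)/2 = 0.28, v̄ = (0.55+0.24)/2 = 0.395 → q = 9.4×0.28×0.395 = 1.040 m³/s
Q = Σ q = 4.534 m³/s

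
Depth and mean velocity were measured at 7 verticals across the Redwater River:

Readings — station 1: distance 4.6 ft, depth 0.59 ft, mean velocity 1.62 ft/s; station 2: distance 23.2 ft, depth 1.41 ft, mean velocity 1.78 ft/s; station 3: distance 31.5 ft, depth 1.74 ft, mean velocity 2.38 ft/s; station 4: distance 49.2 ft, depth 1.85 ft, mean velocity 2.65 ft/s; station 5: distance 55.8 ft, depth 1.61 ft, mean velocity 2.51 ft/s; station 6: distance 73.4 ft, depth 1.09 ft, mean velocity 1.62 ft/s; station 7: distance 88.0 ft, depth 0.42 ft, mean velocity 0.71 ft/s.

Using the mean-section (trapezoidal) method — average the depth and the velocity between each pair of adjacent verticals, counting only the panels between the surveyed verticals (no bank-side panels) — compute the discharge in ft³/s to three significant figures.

Panel 1-2: Δb = 18.6 ft, d̄ = (0.59+1.41)/2 = 1, v̄ = (1.62+1.78)/2 = 1.7 → q = 18.6×1×1.7 = 31.62 ft³/s
Panel 2-3: Δb = 8.3 ft, d̄ = (1.41+1.74)/2 = 1.575, v̄ = (1.78+2.38)/2 = 2.08 → q = 8.3×1.575×2.08 = 27.19 ft³/s
Panel 3-4: Δb = 17.7 ft, d̄ = (1.74+1.85)/2 = 1.795, v̄ = (2.38+2.65)/2 = 2.515 → q = 17.7×1.795×2.515 = 79.91 ft³/s
Panel 4-5: Δb = 6.6 ft, d̄ = (1.85+1.61)/2 = 1.73, v̄ = (2.65+2.51)/2 = 2.58 → q = 6.6×1.73×2.58 = 29.46 ft³/s
Panel 5-6: Δb = 17.6 ft, d̄ = (1.61+1.09)/2 = 1.35, v̄ = (2.51+1.62)/2 = 2.065 → q = 17.6×1.35×2.065 = 49.06 ft³/s
Panel 6-7: Δb = 14.6 ft, d̄ = (1.09+0.42)/2 = 0.755, v̄ = (1.62+0.71)/2 = 1.165 → q = 14.6×0.755×1.165 = 12.84 ft³/s
Q = Σ q = 230.1 ft³/s

230 ft³/s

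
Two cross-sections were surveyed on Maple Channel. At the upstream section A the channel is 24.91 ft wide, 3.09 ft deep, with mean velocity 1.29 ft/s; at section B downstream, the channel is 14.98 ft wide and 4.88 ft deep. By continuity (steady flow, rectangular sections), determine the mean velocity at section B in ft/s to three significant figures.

Q = A₁V₁ = (24.91×3.09) × 1.29 = 99.29 ft³/s
A₂ = 14.98 × 4.88 = 73.10 ft²
V₂ = Q/A₂ = 99.29/73.10 = 1.358 ft/s

1.36 ft/s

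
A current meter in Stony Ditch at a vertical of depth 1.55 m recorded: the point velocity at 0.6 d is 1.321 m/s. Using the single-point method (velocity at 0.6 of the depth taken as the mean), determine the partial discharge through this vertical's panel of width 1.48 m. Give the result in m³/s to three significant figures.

v̄ = v₀.₆ = 1.321 m/s
q = v̄ × d × w = 1.321 × 1.55 × 1.48 = 3.030 m³/s

3.03 m³/s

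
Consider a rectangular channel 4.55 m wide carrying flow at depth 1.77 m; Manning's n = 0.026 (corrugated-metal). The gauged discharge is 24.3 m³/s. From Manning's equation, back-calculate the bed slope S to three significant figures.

A = b·y = 4.55 × 1.77 = 8.054 m²
P = b + 2y = 4.55 + 2×1.77 = 8.090 m
R = A/P = 8.054/8.090 = 0.9955 m
S = (Q·n / (1·A·R^(2/3)))² = (24.3×0.026 / (1×8.054×0.9970))² = 0.006192

0.00619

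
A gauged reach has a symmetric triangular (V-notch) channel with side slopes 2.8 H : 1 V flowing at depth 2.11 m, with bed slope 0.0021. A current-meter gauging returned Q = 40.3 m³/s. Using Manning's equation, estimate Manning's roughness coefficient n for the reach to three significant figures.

0.0141

A = z·y² = 2.8×2.11² = 12.47 m²
P = 2y√(1+z²) = 2×2.11×√(1+2.8²) = 12.55 m
R = A/P = 12.47/12.55 = 0.9935 m
n = (1/Q)·A·R^(2/3)·S^(1/2) = (1/40.3) × 12.47 × 0.9957 × 0.04583 = 0.01411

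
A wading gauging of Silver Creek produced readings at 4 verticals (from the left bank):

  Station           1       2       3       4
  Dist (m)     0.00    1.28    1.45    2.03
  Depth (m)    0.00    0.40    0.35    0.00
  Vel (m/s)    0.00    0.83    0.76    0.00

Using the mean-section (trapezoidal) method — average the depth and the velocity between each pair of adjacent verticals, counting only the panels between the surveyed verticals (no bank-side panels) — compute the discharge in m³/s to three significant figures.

Panel 1-2: Δb = 1.28 m, d̄ = (0.00+0.40)/2 = 0.2, v̄ = (0.00+0.83)/2 = 0.415 → q = 1.28×0.2×0.415 = 0.1062 m³/s
Panel 2-3: Δb = 0.17 m, d̄ = (0.40+0.35)/2 = 0.375, v̄ = (0.83+0.76)/2 = 0.795 → q = 0.17×0.375×0.795 = 0.05068 m³/s
Panel 3-4: Δb = 0.58 m, d̄ = (0.35+0.00)/2 = 0.175, v̄ = (0.76+0.00)/2 = 0.38 → q = 0.58×0.175×0.38 = 0.03857 m³/s
Q = Σ q = 0.1955 m³/s

0.195 m³/s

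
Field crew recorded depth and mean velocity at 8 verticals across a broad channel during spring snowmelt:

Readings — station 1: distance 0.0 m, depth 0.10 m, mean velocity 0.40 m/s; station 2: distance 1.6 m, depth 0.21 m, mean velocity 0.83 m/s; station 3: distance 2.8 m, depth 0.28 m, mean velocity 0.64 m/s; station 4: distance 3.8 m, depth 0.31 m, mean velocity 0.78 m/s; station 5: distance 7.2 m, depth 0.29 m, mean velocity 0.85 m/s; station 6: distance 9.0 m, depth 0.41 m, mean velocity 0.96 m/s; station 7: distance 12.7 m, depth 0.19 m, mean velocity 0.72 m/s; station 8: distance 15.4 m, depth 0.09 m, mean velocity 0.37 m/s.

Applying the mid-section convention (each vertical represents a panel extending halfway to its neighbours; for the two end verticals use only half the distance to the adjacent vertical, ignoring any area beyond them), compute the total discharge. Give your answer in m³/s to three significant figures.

w_1 = (1.6 − 0.0)/2 = 0.8 m; q_1 = 0.40 × 0.10 × 0.8 = 0.03200 m³/s
w_2 = (2.8 − 0.0)/2 = 1.4 m; q_2 = 0.83 × 0.21 × 1.4 = 0.2440 m³/s
w_3 = (3.8 − 1.6)/2 = 1.1 m; q_3 = 0.64 × 0.28 × 1.1 = 0.1971 m³/s
w_4 = (7.2 − 2.8)/2 = 2.2 m; q_4 = 0.78 × 0.31 × 2.2 = 0.5320 m³/s
w_5 = (9.0 − 3.8)/2 = 2.6 m; q_5 = 0.85 × 0.29 × 2.6 = 0.6409 m³/s
w_6 = (12.7 − 7.2)/2 = 2.75 m; q_6 = 0.96 × 0.41 × 2.75 = 1.082 m³/s
w_7 = (15.4 − 9.0)/2 = 3.2 m; q_7 = 0.72 × 0.19 × 3.2 = 0.4378 m³/s
w_8 = (15.4 − 12.7)/2 = 1.35 m; q_8 = 0.37 × 0.09 × 1.35 = 0.04496 m³/s
Q = Σ qᵢ = 3.211 m³/s

3.21 m³/s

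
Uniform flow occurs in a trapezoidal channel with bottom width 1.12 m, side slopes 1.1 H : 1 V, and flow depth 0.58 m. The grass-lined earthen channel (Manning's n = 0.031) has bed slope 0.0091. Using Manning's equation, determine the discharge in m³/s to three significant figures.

1.58 m³/s

A = (b + z·y)·y = (1.12 + 1.1×0.58)×0.58 = 1.020 m²
P = b + 2y√(1+z²) = 1.12 + 2×0.58×√(1+1.1²) = 2.844 m
R = A/P = 1.020/2.844 = 0.3585 m
Q = (1/n)·A·R^(2/3)·S^(1/2) = (1/0.031) × 1.020 × 0.3585^(2/3) × 0.0091^(1/2) = 1.583 m³/s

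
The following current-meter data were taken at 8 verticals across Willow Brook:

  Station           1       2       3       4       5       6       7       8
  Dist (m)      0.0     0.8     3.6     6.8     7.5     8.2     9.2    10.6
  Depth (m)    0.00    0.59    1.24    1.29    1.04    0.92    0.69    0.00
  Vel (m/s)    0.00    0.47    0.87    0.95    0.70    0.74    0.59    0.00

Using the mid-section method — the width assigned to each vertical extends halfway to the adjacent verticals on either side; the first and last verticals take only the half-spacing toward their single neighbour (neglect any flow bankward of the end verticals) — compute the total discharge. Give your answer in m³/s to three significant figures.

w_2 = (3.6 − 0.0)/2 = 1.8 m; q_2 = 0.47 × 0.59 × 1.8 = 0.4991 m³/s
w_3 = (6.8 − 0.8)/2 = 3 m; q_3 = 0.87 × 1.24 × 3 = 3.236 m³/s
w_4 = (7.5 − 3.6)/2 = 1.95 m; q_4 = 0.95 × 1.29 × 1.95 = 2.390 m³/s
w_5 = (8.2 − 6.8)/2 = 0.7 m; q_5 = 0.70 × 1.04 × 0.7 = 0.5096 m³/s
w_6 = (9.2 − 7.5)/2 = 0.85 m; q_6 = 0.74 × 0.92 × 0.85 = 0.5787 m³/s
w_7 = (10.6 − 8.2)/2 = 1.2 m; q_7 = 0.59 × 0.69 × 1.2 = 0.4885 m³/s
Stations 1, 8 contribute zero (depth or velocity is 0).
Q = Σ qᵢ = 7.702 m³/s

7.70 m³/s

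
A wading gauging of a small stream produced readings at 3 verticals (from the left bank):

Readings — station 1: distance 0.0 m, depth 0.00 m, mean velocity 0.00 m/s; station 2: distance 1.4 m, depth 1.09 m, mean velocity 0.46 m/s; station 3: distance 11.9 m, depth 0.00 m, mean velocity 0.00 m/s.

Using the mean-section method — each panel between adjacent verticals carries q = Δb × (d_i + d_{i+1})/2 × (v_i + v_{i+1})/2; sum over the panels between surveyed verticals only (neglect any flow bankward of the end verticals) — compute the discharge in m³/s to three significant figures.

1.49 m³/s

Panel 1-2: Δb = 1.4 m, d̄ = (0.00+1.09)/2 = 0.545, v̄ = (0.00+0.46)/2 = 0.23 → q = 1.4×0.545×0.23 = 0.1755 m³/s
Panel 2-3: Δb = 10.5 m, d̄ = (1.09+0.00)/2 = 0.545, v̄ = (0.46+0.00)/2 = 0.23 → q = 10.5×0.545×0.23 = 1.316 m³/s
Q = Σ q = 1.492 m³/s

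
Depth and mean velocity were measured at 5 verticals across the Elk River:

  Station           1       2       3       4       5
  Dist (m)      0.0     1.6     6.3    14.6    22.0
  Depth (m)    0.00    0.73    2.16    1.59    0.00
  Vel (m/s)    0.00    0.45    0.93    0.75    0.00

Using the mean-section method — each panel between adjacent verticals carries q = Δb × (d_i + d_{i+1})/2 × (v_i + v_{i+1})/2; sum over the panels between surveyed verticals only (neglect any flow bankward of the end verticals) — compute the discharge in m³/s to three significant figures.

20.1 m³/s

Panel 1-2: Δb = 1.6 m, d̄ = (0.00+0.73)/2 = 0.365, v̄ = (0.00+0.45)/2 = 0.225 → q = 1.6×0.365×0.225 = 0.1314 m³/s
Panel 2-3: Δb = 4.7 m, d̄ = (0.73+2.16)/2 = 1.445, v̄ = (0.45+0.93)/2 = 0.69 → q = 4.7×1.445×0.69 = 4.686 m³/s
Panel 3-4: Δb = 8.3 m, d̄ = (2.16+1.59)/2 = 1.875, v̄ = (0.93+0.75)/2 = 0.84 → q = 8.3×1.875×0.84 = 13.07 m³/s
Panel 4-5: Δb = 7.4 m, d̄ = (1.59+0.00)/2 = 0.795, v̄ = (0.75+0.00)/2 = 0.375 → q = 7.4×0.795×0.375 = 2.206 m³/s
Q = Σ q = 20.10 m³/s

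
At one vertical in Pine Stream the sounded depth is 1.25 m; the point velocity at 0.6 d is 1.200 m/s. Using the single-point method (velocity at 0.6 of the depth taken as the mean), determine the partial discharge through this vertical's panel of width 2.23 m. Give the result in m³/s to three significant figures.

v̄ = v₀.₆ = 1.200 m/s
q = v̄ × d × w = 1.200 × 1.25 × 2.23 = 3.345 m³/s

3.35 m³/s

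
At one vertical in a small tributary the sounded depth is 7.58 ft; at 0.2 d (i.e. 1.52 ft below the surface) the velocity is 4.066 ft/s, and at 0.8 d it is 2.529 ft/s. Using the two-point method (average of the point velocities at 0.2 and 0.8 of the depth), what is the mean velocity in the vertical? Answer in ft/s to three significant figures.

v̄ = (4.066 + 2.529) / 2 = 3.298 ft/s

3.30 ft/s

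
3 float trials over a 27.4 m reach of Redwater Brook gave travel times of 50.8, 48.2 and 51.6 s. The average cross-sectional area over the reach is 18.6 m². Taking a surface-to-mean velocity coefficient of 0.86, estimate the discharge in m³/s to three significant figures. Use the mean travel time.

8.73 m³/s

t̄ = (50.8 + 48.2 + 51.6) / 3 = 50.2 s
v_surface = L / t̄ = 27.4 / 50.2 = 0.5458 m/s
v_mean = 0.86 × 0.5458 = 0.4694 m/s
Q = A × v_mean = 18.6 × 0.4694 = 8.731 m³/s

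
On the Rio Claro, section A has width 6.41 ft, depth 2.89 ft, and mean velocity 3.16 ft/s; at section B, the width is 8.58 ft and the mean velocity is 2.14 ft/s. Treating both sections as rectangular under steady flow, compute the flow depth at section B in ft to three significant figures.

3.19 ft

Q = A₁V₁ = (6.41×2.89) × 3.16 = 58.54 ft³/s
d₂ = Q/(b₂ V₂) = 58.54/(8.58×2.14) = 3.188 ft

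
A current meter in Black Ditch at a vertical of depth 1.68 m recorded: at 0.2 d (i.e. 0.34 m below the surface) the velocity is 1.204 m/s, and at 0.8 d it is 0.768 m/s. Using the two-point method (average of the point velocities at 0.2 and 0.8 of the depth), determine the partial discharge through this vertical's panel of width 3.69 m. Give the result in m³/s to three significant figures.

v̄ = (1.204 + 0.768) / 2 = 0.9860 m/s
q = v̄ × d × w = 0.9860 × 1.68 × 3.69 = 6.112 m³/s

6.11 m³/s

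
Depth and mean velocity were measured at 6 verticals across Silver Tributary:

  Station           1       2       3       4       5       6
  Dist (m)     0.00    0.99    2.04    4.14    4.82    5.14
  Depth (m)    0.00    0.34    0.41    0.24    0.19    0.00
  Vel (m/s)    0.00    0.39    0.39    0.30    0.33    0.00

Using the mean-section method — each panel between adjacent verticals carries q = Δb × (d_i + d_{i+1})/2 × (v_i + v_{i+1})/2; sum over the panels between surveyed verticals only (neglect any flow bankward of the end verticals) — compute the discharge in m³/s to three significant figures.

0.473 m³/s

Panel 1-2: Δb = 0.99 m, d̄ = (0.00+0.34)/2 = 0.17, v̄ = (0.00+0.39)/2 = 0.195 → q = 0.99×0.17×0.195 = 0.03282 m³/s
Panel 2-3: Δb = 1.05 m, d̄ = (0.34+0.41)/2 = 0.375, v̄ = (0.39+0.39)/2 = 0.39 → q = 1.05×0.375×0.39 = 0.1536 m³/s
Panel 3-4: Δb = 2.1 m, d̄ = (0.41+0.24)/2 = 0.325, v̄ = (0.39+0.30)/2 = 0.345 → q = 2.1×0.325×0.345 = 0.2355 m³/s
Panel 4-5: Δb = 0.68 m, d̄ = (0.24+0.19)/2 = 0.215, v̄ = (0.30+0.33)/2 = 0.315 → q = 0.68×0.215×0.315 = 0.04605 m³/s
Panel 5-6: Δb = 0.32 m, d̄ = (0.19+0.00)/2 = 0.095, v̄ = (0.33+0.00)/2 = 0.165 → q = 0.32×0.095×0.165 = 0.005016 m³/s
Q = Σ q = 0.4729 m³/s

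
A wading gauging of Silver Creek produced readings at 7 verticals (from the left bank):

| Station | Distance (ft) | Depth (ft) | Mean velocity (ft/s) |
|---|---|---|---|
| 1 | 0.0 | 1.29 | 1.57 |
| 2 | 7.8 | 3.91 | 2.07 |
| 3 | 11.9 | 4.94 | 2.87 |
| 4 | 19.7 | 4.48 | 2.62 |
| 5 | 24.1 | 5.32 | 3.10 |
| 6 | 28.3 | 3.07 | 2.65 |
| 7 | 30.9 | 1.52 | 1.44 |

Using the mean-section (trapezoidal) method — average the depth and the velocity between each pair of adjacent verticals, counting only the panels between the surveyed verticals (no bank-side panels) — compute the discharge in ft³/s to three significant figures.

Panel 1-2: Δb = 7.8 ft, d̄ = (1.29+3.91)/2 = 2.6, v̄ = (1.57+2.07)/2 = 1.82 → q = 7.8×2.6×1.82 = 36.91 ft³/s
Panel 2-3: Δb = 4.1 ft, d̄ = (3.91+4.94)/2 = 4.425, v̄ = (2.07+2.87)/2 = 2.47 → q = 4.1×4.425×2.47 = 44.81 ft³/s
Panel 3-4: Δb = 7.8 ft, d̄ = (4.94+4.48)/2 = 4.71, v̄ = (2.87+2.62)/2 = 2.745 → q = 7.8×4.71×2.745 = 100.8 ft³/s
Panel 4-5: Δb = 4.4 ft, d̄ = (4.48+5.32)/2 = 4.9, v̄ = (2.62+3.10)/2 = 2.86 → q = 4.4×4.9×2.86 = 61.66 ft³/s
Panel 5-6: Δb = 4.2 ft, d̄ = (5.32+3.07)/2 = 4.195, v̄ = (3.10+2.65)/2 = 2.875 → q = 4.2×4.195×2.875 = 50.65 ft³/s
Panel 6-7: Δb = 2.6 ft, d̄ = (3.07+1.52)/2 = 2.295, v̄ = (2.65+1.44)/2 = 2.045 → q = 2.6×2.295×2.045 = 12.20 ft³/s
Q = Σ q = 307.1 ft³/s

307 ft³/s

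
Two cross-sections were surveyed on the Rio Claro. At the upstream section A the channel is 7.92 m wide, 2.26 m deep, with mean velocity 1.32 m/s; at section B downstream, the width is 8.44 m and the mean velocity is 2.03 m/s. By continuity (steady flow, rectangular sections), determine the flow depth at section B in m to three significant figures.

Q = A₁V₁ = (7.92×2.26) × 1.32 = 23.63 m³/s
d₂ = Q/(b₂ V₂) = 23.63/(8.44×2.03) = 1.379 m

1.38 m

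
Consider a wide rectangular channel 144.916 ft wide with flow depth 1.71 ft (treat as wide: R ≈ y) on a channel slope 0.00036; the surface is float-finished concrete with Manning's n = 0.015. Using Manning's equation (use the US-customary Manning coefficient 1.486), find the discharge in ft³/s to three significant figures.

A = b·y = 144.916 × 1.71 = 247.8 ft²
Wide channel: R ≈ y = 1.71 ft
Q = (1.486/n)·A·R^(2/3)·S^(1/2) = (1.486/0.015) × 247.8 × 1.710^(2/3) × 0.00036^(1/2) = 666.1 ft³/s

666 ft³/s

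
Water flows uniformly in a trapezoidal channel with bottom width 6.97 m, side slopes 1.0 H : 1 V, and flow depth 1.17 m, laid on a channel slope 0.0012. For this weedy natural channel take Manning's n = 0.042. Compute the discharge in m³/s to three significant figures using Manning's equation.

7.47 m³/s

A = (b + z·y)·y = (6.97 + 1.0×1.17)×1.17 = 9.524 m²
P = b + 2y√(1+z²) = 6.97 + 2×1.17×√(1+1.0²) = 10.28 m
R = A/P = 9.524/10.28 = 0.9265 m
Q = (1/n)·A·R^(2/3)·S^(1/2) = (1/0.042) × 9.524 × 0.9265^(2/3) × 0.0012^(1/2) = 7.465 m³/s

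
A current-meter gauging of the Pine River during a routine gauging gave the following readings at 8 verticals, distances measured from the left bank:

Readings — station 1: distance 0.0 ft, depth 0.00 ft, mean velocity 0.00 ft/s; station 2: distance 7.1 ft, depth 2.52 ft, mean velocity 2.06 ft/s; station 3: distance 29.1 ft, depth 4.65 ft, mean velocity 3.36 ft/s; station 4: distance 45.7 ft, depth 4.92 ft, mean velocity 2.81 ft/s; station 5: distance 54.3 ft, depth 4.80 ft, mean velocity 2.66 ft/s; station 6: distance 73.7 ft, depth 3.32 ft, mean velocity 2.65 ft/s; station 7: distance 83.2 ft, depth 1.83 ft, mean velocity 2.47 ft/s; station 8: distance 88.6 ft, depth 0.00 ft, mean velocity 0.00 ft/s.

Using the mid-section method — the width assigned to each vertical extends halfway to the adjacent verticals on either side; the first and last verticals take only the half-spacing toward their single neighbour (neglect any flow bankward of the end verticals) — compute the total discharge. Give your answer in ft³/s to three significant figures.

891 ft³/s

w_2 = (29.1 − 0.0)/2 = 14.55 ft; q_2 = 2.06 × 2.52 × 14.55 = 75.53 ft³/s
w_3 = (45.7 − 7.1)/2 = 19.3 ft; q_3 = 3.36 × 4.65 × 19.3 = 301.5 ft³/s
w_4 = (54.3 − 29.1)/2 = 12.6 ft; q_4 = 2.81 × 4.92 × 12.6 = 174.2 ft³/s
w_5 = (73.7 − 45.7)/2 = 14 ft; q_5 = 2.66 × 4.80 × 14 = 178.8 ft³/s
w_6 = (83.2 − 54.3)/2 = 14.45 ft; q_6 = 2.65 × 3.32 × 14.45 = 127.1 ft³/s
w_7 = (88.6 − 73.7)/2 = 7.45 ft; q_7 = 2.47 × 1.83 × 7.45 = 33.67 ft³/s
Stations 1, 8 contribute zero (depth or velocity is 0).
Q = Σ qᵢ = 890.8 ft³/s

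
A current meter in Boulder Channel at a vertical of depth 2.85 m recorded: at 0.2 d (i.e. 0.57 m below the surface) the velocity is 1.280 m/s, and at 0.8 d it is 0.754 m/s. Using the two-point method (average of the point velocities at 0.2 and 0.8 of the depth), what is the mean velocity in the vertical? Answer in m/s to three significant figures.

1.02 m/s

v̄ = (1.280 + 0.754) / 2 = 1.017 m/s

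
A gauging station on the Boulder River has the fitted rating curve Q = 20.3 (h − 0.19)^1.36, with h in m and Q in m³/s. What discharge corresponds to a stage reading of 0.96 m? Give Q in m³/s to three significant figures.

14.2 m³/s

Q = 20.3 × (0.96 − 0.19)^1.36 = 20.3 × 0.77^1.36 = 14.23 m³/s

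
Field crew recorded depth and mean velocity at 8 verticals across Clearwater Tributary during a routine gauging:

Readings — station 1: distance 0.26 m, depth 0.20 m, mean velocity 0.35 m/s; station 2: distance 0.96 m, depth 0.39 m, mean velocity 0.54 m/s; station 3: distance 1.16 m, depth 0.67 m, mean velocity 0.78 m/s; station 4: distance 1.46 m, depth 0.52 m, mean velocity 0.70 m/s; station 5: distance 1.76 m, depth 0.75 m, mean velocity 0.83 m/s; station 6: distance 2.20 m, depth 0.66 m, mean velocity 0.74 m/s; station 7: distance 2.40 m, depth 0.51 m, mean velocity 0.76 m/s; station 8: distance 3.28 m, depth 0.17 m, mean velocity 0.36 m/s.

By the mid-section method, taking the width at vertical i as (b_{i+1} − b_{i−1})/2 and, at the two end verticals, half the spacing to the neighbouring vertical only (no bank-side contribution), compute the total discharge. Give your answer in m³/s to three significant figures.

w_1 = (0.96 − 0.26)/2 = 0.35 m; q_1 = 0.35 × 0.20 × 0.35 = 0.02450 m³/s
w_2 = (1.16 − 0.26)/2 = 0.45 m; q_2 = 0.54 × 0.39 × 0.45 = 0.09477 m³/s
w_3 = (1.46 − 0.96)/2 = 0.25 m; q_3 = 0.78 × 0.67 × 0.25 = 0.1307 m³/s
w_4 = (1.76 − 1.16)/2 = 0.3 m; q_4 = 0.70 × 0.52 × 0.3 = 0.1092 m³/s
w_5 = (2.20 − 1.46)/2 = 0.37 m; q_5 = 0.83 × 0.75 × 0.37 = 0.2303 m³/s
w_6 = (2.40 − 1.76)/2 = 0.32 m; q_6 = 0.74 × 0.66 × 0.32 = 0.1563 m³/s
w_7 = (3.28 − 2.20)/2 = 0.54 m; q_7 = 0.76 × 0.51 × 0.54 = 0.2093 m³/s
w_8 = (3.28 − 2.40)/2 = 0.44 m; q_8 = 0.36 × 0.17 × 0.44 = 0.02693 m³/s
Q = Σ qᵢ = 0.9820 m³/s

0.982 m³/s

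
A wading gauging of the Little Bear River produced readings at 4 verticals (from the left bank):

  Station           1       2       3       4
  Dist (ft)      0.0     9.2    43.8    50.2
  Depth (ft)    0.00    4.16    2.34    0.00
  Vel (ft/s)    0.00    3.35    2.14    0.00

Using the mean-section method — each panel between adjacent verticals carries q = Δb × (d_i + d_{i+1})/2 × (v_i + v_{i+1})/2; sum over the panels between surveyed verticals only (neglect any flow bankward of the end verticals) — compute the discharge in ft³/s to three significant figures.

Panel 1-2: Δb = 9.2 ft, d̄ = (0.00+4.16)/2 = 2.08, v̄ = (0.00+3.35)/2 = 1.675 → q = 9.2×2.08×1.675 = 32.05 ft³/s
Panel 2-3: Δb = 34.6 ft, d̄ = (4.16+2.34)/2 = 3.25, v̄ = (3.35+2.14)/2 = 2.745 → q = 34.6×3.25×2.745 = 308.7 ft³/s
Panel 3-4: Δb = 6.4 ft, d̄ = (2.34+0.00)/2 = 1.17, v̄ = (2.14+0.00)/2 = 1.07 → q = 6.4×1.17×1.07 = 8.012 ft³/s
Q = Σ q = 348.7 ft³/s

349 ft³/s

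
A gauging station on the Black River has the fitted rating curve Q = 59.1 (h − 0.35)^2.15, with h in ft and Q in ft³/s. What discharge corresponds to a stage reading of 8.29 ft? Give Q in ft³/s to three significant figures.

Q = 59.1 × (8.29 − 0.35)^2.15 = 59.1 × 7.94^2.15 = 5084 ft³/s

5080 ft³/s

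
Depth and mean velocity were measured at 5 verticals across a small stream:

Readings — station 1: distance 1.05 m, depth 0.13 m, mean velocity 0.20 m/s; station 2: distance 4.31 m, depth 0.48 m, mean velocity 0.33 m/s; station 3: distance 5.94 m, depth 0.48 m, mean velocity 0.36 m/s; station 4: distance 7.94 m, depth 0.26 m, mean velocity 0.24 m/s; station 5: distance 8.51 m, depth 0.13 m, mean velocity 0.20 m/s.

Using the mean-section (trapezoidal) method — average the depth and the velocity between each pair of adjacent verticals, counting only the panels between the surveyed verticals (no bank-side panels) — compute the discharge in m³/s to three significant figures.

0.780 m³/s

Panel 1-2: Δb = 3.26 m, d̄ = (0.13+0.48)/2 = 0.305, v̄ = (0.20+0.33)/2 = 0.265 → q = 3.26×0.305×0.265 = 0.2635 m³/s
Panel 2-3: Δb = 1.63 m, d̄ = (0.48+0.48)/2 = 0.48, v̄ = (0.33+0.36)/2 = 0.345 → q = 1.63×0.48×0.345 = 0.2699 m³/s
Panel 3-4: Δb = 2 m, d̄ = (0.48+0.26)/2 = 0.37, v̄ = (0.36+0.24)/2 = 0.3 → q = 2×0.37×0.3 = 0.2220 m³/s
Panel 4-5: Δb = 0.57 m, d̄ = (0.26+0.13)/2 = 0.195, v̄ = (0.24+0.20)/2 = 0.22 → q = 0.57×0.195×0.22 = 0.02445 m³/s
Q = Σ q = 0.7799 m³/s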